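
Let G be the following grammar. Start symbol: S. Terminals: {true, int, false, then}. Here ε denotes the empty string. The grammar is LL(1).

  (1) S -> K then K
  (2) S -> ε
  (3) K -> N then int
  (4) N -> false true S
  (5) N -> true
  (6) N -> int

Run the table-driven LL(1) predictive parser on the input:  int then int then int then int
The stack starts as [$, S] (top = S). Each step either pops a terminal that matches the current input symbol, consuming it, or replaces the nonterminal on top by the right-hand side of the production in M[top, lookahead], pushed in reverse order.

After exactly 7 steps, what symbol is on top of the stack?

K

step 1: stack=$ S  input=int then int then int then int $  — expand S -> K then K
step 2: stack=$ K then K  input=int then int then int then int $  — expand K -> N then int
step 3: stack=$ K then int then N  input=int then int then int then int $  — expand N -> int
step 4: stack=$ K then int then int  input=int then int then int then int $  — match int
step 5: stack=$ K then int then  input=then int then int then int $  — match then
step 6: stack=$ K then int  input=int then int then int $  — match int
step 7: stack=$ K then  input=then int then int $  — match then
Stack after step 7: $ K (top = K).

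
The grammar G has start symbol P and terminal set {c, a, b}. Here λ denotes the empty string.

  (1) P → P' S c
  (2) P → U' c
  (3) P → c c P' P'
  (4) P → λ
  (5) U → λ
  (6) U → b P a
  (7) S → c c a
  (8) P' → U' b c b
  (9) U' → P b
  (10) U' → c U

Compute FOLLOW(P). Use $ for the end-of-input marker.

{$, a, b}

FIRST(U): from U→λ we get {λ}; from U→b P a we get {b}. So FIRST(U) = {λ, b}.
FIRST(S): from S→c c a we get {c}. So FIRST(S) = {c}.
FIRST(P): from P→P' S c we get {b, c}; from P→U' c we get {b, c}; from P→c c P' P' we get {c}; from P→λ we get {λ}. So FIRST(P) = {λ, b, c}.
FIRST(U'): from U'→P b we get {b, c}; from U'→c U we get {c}. So FIRST(U') = {b, c}.
FIRST(P'): from P'→U' b c b we get {b, c}. So FIRST(P') = {b, c}.
FOLLOW(P) includes $ since P is the start symbol.
FOLLOW(P): in U→b P a, P is followed by a with FIRST {a}; in U'→P b, P is followed by b with FIRST {b}. Thus FOLLOW(P) = {$, a, b}.
FOLLOW(S): in P→P' S c, S is followed by c with FIRST {c}. Thus FOLLOW(S) = {c}.
FOLLOW(P'): in P→P' S c, P' is followed by S c with FIRST {c}; in P→c c P' P' (occurrence 1), P' is followed by P' with FIRST {b, c}; in P→c c P' P' (occurrence 2), the suffix after P' is empty, so FOLLOW(P') ⊇ FOLLOW(P) = {$, a, b}. Thus FOLLOW(P') = {$, a, b, c}.
FOLLOW(U'): in P→U' c, U' is followed by c with FIRST {c}; in P'→U' b c b, U' is followed by b c b with FIRST {b}. Thus FOLLOW(U') = {b, c}.
FOLLOW(U): in U'→c U, the suffix after U is empty, so FOLLOW(U) ⊇ FOLLOW(U') = {b, c}. Thus FOLLOW(U) = {b, c}.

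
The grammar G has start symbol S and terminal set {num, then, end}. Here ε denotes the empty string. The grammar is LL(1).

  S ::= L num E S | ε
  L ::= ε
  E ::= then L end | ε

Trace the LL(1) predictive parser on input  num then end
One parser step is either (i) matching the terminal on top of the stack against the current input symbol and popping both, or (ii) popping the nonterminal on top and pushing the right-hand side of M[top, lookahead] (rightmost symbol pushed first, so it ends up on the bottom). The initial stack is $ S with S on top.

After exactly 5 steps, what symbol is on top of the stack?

L

     Stack           Input           Action
  1  $ S             num then end $  expand S ::= L num E S
  2  $ S E num L     num then end $  expand L ::= ε
  3  $ S E num       num then end $  match num
  4  $ S E           then end $      expand E ::= then L end
  5  $ S end L then  then end $      match then
Stack after step 5: $ S end L (top = L).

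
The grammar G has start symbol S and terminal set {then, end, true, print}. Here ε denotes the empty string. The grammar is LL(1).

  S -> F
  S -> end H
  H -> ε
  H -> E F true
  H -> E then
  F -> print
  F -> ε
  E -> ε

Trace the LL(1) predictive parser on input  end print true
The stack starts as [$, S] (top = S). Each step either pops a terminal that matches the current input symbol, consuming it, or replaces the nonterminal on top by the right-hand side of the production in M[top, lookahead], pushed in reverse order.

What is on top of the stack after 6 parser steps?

true

step 1: stack=$ S  input=end print true $  — expand S -> end H
step 2: stack=$ H end  input=end print true $  — match end
step 3: stack=$ H  input=print true $  — expand H -> E F true
step 4: stack=$ true F E  input=print true $  — expand E -> ε
step 5: stack=$ true F  input=print true $  — expand F -> print
step 6: stack=$ true print  input=print true $  — match print
Stack after step 6: $ true (top = true).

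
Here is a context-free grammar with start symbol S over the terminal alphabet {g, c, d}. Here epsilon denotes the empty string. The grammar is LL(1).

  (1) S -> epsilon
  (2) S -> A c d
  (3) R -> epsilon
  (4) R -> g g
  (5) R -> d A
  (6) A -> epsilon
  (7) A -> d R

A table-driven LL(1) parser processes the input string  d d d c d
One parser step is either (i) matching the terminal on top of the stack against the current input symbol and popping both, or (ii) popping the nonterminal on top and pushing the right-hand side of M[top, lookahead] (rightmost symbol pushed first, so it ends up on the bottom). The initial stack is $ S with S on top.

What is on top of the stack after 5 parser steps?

A

     Stack      Input        Action
  1  $ S        d d d c d $  expand S -> A c d
  2  $ d c A    d d d c d $  expand A -> d R
  3  $ d c R d  d d d c d $  match d
  4  $ d c R    d d c d $    expand R -> d A
  5  $ d c A d  d d c d $    match d
Stack after step 5: $ d c A (top = A).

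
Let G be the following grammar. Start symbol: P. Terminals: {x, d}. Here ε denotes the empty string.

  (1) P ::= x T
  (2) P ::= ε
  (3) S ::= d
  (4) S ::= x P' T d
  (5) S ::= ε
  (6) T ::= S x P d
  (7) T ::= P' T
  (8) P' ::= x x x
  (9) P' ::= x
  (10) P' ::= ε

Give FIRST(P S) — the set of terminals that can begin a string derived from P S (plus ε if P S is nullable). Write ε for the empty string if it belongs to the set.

FIRST(P) = {ε, x}
FIRST(S) = {ε, d, x}
FIRST(P') = {ε, x}
FIRST(T) = {d, x}  (via S x P d, P' T)
FIRST(P S): take FIRST of each symbol in turn, carrying on past any symbol whose FIRST contains ε; result {ε, d, x}.

{ε, d, x}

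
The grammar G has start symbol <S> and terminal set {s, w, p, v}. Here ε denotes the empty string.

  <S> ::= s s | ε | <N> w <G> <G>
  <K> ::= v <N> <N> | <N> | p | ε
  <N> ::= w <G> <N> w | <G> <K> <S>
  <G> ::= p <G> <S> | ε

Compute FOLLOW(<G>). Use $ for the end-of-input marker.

{$, p, s, v, w}

FIRST(<G>) = {ε, p}
FIRST(<S>) = {ε, p, s, v, w}  (via <N> w <G> <G>)
FIRST(<K>) = {ε, p, s, v, w}  (via <N>)
FIRST(<N>) = {ε, p, s, v, w}  (via <G> <K> <S>)
FOLLOW(<S>) includes $ since <S> is the start symbol.
FOLLOW(<S>): in <N>::=<G> <K> <S>, the suffix after <S> is empty, so FOLLOW(<S>) ⊇ FOLLOW(<N>) = {p, s, v, w}; in <G>::=p <G> <S>, the suffix after <S> is empty, so FOLLOW(<S>) ⊇ FOLLOW(<G>) = {$, p, s, v, w}. Thus FOLLOW(<S>) = {$, p, s, v, w}.
FOLLOW(<K>): in <N>::=<G> <K> <S>, <K> is followed by <S> with FIRST {ε, p, s, v, w}; in <N>::=<G> <K> <S>, the suffix after <K> is nullable, so FOLLOW(<K>) ⊇ FOLLOW(<N>) = {p, s, v, w}. Thus FOLLOW(<K>) = {p, s, v, w}.
FOLLOW(<N>): in <S>::=<N> w <G> <G>, <N> is followed by w <G> <G> with FIRST {w}; in <K>::=v <N> <N> (occurrence 1), <N> is followed by <N> with FIRST {ε, p, s, v, w}; in <K>::=v <N> <N> (occurrence 1), the suffix after <N> is nullable, so FOLLOW(<N>) ⊇ FOLLOW(<K>) = {p, s, v, w}; in <K>::=v <N> <N> (occurrence 2), the suffix after <N> is empty, so FOLLOW(<N>) ⊇ FOLLOW(<K>) = {p, s, v, w}; in <K>::=<N>, the suffix after <N> is empty, so FOLLOW(<N>) ⊇ FOLLOW(<K>) = {p, s, v, w}; in <N>::=w <G> <N> w, <N> is followed by w with FIRST {w}. Thus FOLLOW(<N>) = {p, s, v, w}.
FOLLOW(<G>): in <S>::=<N> w <G> <G> (occurrence 1), <G> is followed by <G> with FIRST {ε, p}; in <S>::=<N> w <G> <G> (occurrence 1), the suffix after <G> is nullable, so FOLLOW(<G>) ⊇ FOLLOW(<S>) = {$, p, s, v, w}; in <S>::=<N> w <G> <G> (occurrence 2), the suffix after <G> is empty, so FOLLOW(<G>) ⊇ FOLLOW(<S>) = {$, p, s, v, w}; in <N>::=w <G> <N> w, <G> is followed by <N> w with FIRST {p, s, v, w}; in <N>::=<G> <K> <S>, <G> is followed by <K> <S> with FIRST {ε, p, s, v, w}; in <N>::=<G> <K> <S>, the suffix after <G> is nullable, so FOLLOW(<G>) ⊇ FOLLOW(<N>) = {p, s, v, w}; in <G>::=p <G> <S>, <G> is followed by <S> with FIRST {ε, p, s, v, w}; in <G>::=p <G> <S>, the suffix after <G> is nullable (adds nothing new). Thus FOLLOW(<G>) = {$, p, s, v, w}.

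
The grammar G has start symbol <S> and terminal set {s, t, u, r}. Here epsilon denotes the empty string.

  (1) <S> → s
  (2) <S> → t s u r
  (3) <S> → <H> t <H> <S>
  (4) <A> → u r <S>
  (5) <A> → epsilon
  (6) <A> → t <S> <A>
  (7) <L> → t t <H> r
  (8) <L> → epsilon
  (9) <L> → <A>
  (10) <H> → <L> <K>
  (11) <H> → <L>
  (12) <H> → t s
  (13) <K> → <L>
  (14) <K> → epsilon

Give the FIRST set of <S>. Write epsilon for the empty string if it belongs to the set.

{s, t, u}

FIRST(<A>): from <A>→u r <S> we get {u}; from <A>→epsilon we get {epsilon}; from <A>→t <S> <A> we get {t}. So FIRST(<A>) = {epsilon, t, u}.
FIRST(<L>): from <L>→t t <H> r we get {t}; from <L>→epsilon we get {epsilon}; from <L>→<A> we get {epsilon, t, u}. So FIRST(<L>) = {epsilon, t, u}.
FIRST(<K>): from <K>→<L> we get {epsilon, t, u}; from <K>→epsilon we get {epsilon}. So FIRST(<K>) = {epsilon, t, u}.
FIRST(<H>): from <H>→<L> <K> we get {epsilon, t, u}; from <H>→<L> we get {epsilon, t, u}; from <H>→t s we get {t}. So FIRST(<H>) = {epsilon, t, u}.
FIRST(<S>): from <S>→s we get {s}; from <S>→t s u r we get {t}; from <S>→<H> t <H> <S> we get {t, u}. So FIRST(<S>) = {s, t, u}.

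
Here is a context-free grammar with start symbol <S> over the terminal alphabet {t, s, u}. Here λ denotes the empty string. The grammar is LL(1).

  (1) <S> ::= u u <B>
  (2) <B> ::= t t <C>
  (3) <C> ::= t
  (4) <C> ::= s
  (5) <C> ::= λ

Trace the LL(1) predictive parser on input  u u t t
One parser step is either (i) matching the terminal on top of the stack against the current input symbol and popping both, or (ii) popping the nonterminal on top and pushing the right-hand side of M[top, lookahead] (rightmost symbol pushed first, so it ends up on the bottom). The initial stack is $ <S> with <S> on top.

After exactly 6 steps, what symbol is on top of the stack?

<C>

step 1: stack=$ <S>  input=u u t t $  — expand <S> ::= u u <B>
step 2: stack=$ <B> u u  input=u u t t $  — match u
step 3: stack=$ <B> u  input=u t t $  — match u
step 4: stack=$ <B>  input=t t $  — expand <B> ::= t t <C>
step 5: stack=$ <C> t t  input=t t $  — match t
step 6: stack=$ <C> t  input=t $  — match t
Stack after step 6: $ <C> (top = <C>).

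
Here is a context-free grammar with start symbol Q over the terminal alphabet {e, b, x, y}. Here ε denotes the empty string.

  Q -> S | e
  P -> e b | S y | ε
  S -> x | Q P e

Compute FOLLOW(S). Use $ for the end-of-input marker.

{$, e, x, y}

FIRST(Q) = {e, x}  (via S)
FIRST(S) = {e, x}  (via Q P e)
FIRST(P) = {ε, e, x}  (via S y)
FOLLOW(Q) includes $ since Q is the start symbol.
FOLLOW(Q): in S->Q P e, Q is followed by P e with FIRST {e, x}. Thus FOLLOW(Q) = {$, e, x}.
FOLLOW(P): in S->Q P e, P is followed by e with FIRST {e}. Thus FOLLOW(P) = {e}.
FOLLOW(S): in Q->S, the suffix after S is empty, so FOLLOW(S) ⊇ FOLLOW(Q) = {$, e, x}; in P->S y, S is followed by y with FIRST {y}. Thus FOLLOW(S) = {$, e, x, y}.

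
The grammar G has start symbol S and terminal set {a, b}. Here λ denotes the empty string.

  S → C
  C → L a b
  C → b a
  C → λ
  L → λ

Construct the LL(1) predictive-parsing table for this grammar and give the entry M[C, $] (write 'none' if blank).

FIRST(L) = {λ}
FIRST(C) = {λ, a, b}  (via L a b)
FIRST(S) = {λ, a, b}  (via C)
FOLLOW(S) includes $ since S is the start symbol.
FOLLOW(S): S appears on no right-hand side. Thus FOLLOW(S) = {$}.
FOLLOW(C): in S→C, the suffix after C is empty, so FOLLOW(C) ⊇ FOLLOW(S) = {$}. Thus FOLLOW(C) = {$}.
For C → L a b: FIRST(L a b) = {a}, so it goes in M[C, t] for t ∈ {a}.
For C → b a: FIRST(b a) = {b}, so it goes in M[C, t] for t ∈ {b}.
For C → λ: FIRST(λ) = {λ}, so it goes in M[C, t] for t ∈ {}; since λ ∈ FIRST, also for every t ∈ FOLLOW(C) = {$}.

C → λ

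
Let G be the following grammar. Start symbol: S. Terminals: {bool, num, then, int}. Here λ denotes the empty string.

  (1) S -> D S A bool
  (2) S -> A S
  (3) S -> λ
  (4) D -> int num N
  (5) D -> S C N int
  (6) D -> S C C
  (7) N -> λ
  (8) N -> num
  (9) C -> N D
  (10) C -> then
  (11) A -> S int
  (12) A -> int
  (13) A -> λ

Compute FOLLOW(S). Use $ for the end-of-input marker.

FIRST(N): from N->λ we get {λ}; from N->num we get {num}. So FIRST(N) = {λ, num}.
FIRST(S): from S->D S A bool we get {int, num, then}; from S->A S we get {λ, int, num, then}; from S->λ we get {λ}. So FIRST(S) = {λ, int, num, then}.
FIRST(A): from A->S int we get {int, num, then}; from A->int we get {int}; from A->λ we get {λ}. So FIRST(A) = {λ, int, num, then}.
FIRST(D): from D->int num N we get {int}; from D->S C N int we get {int, num, then}; from D->S C C we get {int, num, then}. So FIRST(D) = {int, num, then}.
FIRST(C): from C->N D we get {int, num, then}; from C->then we get {then}. So FIRST(C) = {int, num, then}.
FOLLOW(S) includes $ since S is the start symbol.
FOLLOW(S): in S->D S A bool, S is followed by A bool with FIRST {bool, int, num, then}; in S->A S, the suffix after S is empty (adds nothing new); in D->S C N int, S is followed by C N int with FIRST {int, num, then}; in D->S C C, S is followed by C C with FIRST {int, num, then}; in A->S int, S is followed by int with FIRST {int}. Thus FOLLOW(S) = {$, bool, int, num, then}.
FOLLOW(A): in S->D S A bool, A is followed by bool with FIRST {bool}; in S->A S, A is followed by S with FIRST {λ, int, num, then}; in S->A S, the suffix after A is nullable, so FOLLOW(A) ⊇ FOLLOW(S) = {$, bool, int, num, then}. Thus FOLLOW(A) = {$, bool, int, num, then}.
FOLLOW(D): in S->D S A bool, D is followed by S A bool with FIRST {bool, int, num, then}; in C->N D, the suffix after D is empty, so FOLLOW(D) ⊇ FOLLOW(C) = {bool, int, num, then}. Thus FOLLOW(D) = {bool, int, num, then}.
FOLLOW(N): in D->int num N, the suffix after N is empty, so FOLLOW(N) ⊇ FOLLOW(D) = {bool, int, num, then}; in D->S C N int, N is followed by int with FIRST {int}; in C->N D, N is followed by D with FIRST {int, num, then}. Thus FOLLOW(N) = {bool, int, num, then}.
FOLLOW(C): in D->S C N int, C is followed by N int with FIRST {int, num}; in D->S C C (occurrence 1), C is followed by C with FIRST {int, num, then}; in D->S C C (occurrence 2), the suffix after C is empty, so FOLLOW(C) ⊇ FOLLOW(D) = {bool, int, num, then}. Thus FOLLOW(C) = {bool, int, num, then}.

{$, bool, int, num, then}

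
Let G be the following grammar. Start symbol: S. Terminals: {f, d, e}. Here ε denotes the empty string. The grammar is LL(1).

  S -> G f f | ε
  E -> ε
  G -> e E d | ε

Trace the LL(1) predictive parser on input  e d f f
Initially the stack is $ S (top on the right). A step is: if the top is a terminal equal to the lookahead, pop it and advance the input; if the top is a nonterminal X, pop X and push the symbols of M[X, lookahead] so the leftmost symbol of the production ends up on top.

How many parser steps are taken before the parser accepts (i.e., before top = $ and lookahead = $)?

step 1: stack=$ S  input=e d f f $  — expand S -> G f f
step 2: stack=$ f f G  input=e d f f $  — expand G -> e E d
step 3: stack=$ f f d E e  input=e d f f $  — match e
step 4: stack=$ f f d E  input=d f f $  — expand E -> ε
step 5: stack=$ f f d  input=d f f $  — match d
step 6: stack=$ f f  input=f f $  — match f
step 7: stack=$ f  input=f $  — match f
Accept reached after 7 steps.

7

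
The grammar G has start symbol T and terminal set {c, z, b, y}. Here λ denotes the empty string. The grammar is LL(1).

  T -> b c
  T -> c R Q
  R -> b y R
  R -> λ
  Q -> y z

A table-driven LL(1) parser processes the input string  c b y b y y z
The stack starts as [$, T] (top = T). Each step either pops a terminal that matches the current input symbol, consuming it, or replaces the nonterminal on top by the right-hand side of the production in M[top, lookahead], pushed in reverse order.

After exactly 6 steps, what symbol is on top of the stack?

     Stack      Input            Action
  1  $ T        c b y b y y z $  expand T -> c R Q
  2  $ Q R c    c b y b y y z $  match c
  3  $ Q R      b y b y y z $    expand R -> b y R
  4  $ Q R y b  b y b y y z $    match b
  5  $ Q R y    y b y y z $      match y
  6  $ Q R      b y y z $        expand R -> b y R
Stack after step 6: $ Q R y b (top = b).

b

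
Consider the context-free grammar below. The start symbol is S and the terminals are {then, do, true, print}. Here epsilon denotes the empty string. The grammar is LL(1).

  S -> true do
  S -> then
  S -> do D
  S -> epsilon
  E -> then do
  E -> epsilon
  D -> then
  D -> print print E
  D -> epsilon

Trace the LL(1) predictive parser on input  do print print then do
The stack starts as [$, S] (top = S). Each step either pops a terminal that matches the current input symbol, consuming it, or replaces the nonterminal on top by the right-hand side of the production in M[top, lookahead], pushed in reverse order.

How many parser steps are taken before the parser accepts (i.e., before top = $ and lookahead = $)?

step 1: stack=$ S  input=do print print then do $  — expand S -> do D
step 2: stack=$ D do  input=do print print then do $  — match do
step 3: stack=$ D  input=print print then do $  — expand D -> print print E
step 4: stack=$ E print print  input=print print then do $  — match print
step 5: stack=$ E print  input=print then do $  — match print
step 6: stack=$ E  input=then do $  — expand E -> then do
step 7: stack=$ do then  input=then do $  — match then
step 8: stack=$ do  input=do $  — match do
Accept reached after 8 steps.

8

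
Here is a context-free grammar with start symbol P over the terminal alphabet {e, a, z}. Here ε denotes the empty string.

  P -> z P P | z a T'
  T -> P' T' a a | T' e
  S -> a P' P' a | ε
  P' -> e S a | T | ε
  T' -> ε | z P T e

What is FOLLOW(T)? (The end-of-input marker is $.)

FIRST(P) = {z}
FIRST(S) = {ε, a}
FIRST(T') = {ε, z}
FIRST(T) = {a, e, z}  (via P' T' a a, T' e)
FIRST(P') = {ε, a, e, z}  (via T)
FOLLOW(P) includes $ since P is the start symbol.
FOLLOW(P): in P->z P P (occurrence 1), P is followed by P with FIRST {z}; in P->z P P (occurrence 2), the suffix after P is empty (adds nothing new); in T'->z P T e, P is followed by T e with FIRST {a, e, z}. Thus FOLLOW(P) = {$, a, e, z}.
FOLLOW(S): in P'->e S a, S is followed by a with FIRST {a}. Thus FOLLOW(S) = {a}.
FOLLOW(P'): in T->P' T' a a, P' is followed by T' a a with FIRST {a, z}; in S->a P' P' a (occurrence 1), P' is followed by P' a with FIRST {a, e, z}; in S->a P' P' a (occurrence 2), P' is followed by a with FIRST {a}. Thus FOLLOW(P') = {a, e, z}.
FOLLOW(T): in P'->T, the suffix after T is empty, so FOLLOW(T) ⊇ FOLLOW(P') = {a, e, z}; in T'->z P T e, T is followed by e with FIRST {e}. Thus FOLLOW(T) = {a, e, z}.
FOLLOW(T'): in P->z a T', the suffix after T' is empty, so FOLLOW(T') ⊇ FOLLOW(P) = {$, a, e, z}; in T->P' T' a a, T' is followed by a a with FIRST {a}; in T->T' e, T' is followed by e with FIRST {e}. Thus FOLLOW(T') = {$, a, e, z}.

{a, e, z}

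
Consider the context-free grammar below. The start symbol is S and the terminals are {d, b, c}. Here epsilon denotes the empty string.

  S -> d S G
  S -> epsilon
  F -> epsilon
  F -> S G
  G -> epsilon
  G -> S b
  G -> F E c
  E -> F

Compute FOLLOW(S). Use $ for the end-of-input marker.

FIRST(S) = {epsilon, d}
FIRST(F) = {epsilon, b, c, d}  (via S G)
FIRST(E) = {epsilon, b, c, d}  (via F)
FIRST(G) = {epsilon, b, c, d}  (via S b, F E c)
FOLLOW(S) includes $ since S is the start symbol.
FOLLOW(E): in G->F E c, E is followed by c with FIRST {c}. Thus FOLLOW(E) = {c}.
FOLLOW(F): in G->F E c, F is followed by E c with FIRST {b, c, d}; in E->F, the suffix after F is empty, so FOLLOW(F) ⊇ FOLLOW(E) = {c}. Thus FOLLOW(F) = {b, c, d}.
FOLLOW(S): in S->d S G, S is followed by G with FIRST {epsilon, b, c, d}; in S->d S G, the suffix after S is nullable (adds nothing new); in F->S G, S is followed by G with FIRST {epsilon, b, c, d}; in F->S G, the suffix after S is nullable, so FOLLOW(S) ⊇ FOLLOW(F) = {b, c, d}; in G->S b, S is followed by b with FIRST {b}. Thus FOLLOW(S) = {$, b, c, d}.
FOLLOW(G): in S->d S G, the suffix after G is empty, so FOLLOW(G) ⊇ FOLLOW(S) = {$, b, c, d}; in F->S G, the suffix after G is empty, so FOLLOW(G) ⊇ FOLLOW(F) = {b, c, d}. Thus FOLLOW(G) = {$, b, c, d}.

{$, b, c, d}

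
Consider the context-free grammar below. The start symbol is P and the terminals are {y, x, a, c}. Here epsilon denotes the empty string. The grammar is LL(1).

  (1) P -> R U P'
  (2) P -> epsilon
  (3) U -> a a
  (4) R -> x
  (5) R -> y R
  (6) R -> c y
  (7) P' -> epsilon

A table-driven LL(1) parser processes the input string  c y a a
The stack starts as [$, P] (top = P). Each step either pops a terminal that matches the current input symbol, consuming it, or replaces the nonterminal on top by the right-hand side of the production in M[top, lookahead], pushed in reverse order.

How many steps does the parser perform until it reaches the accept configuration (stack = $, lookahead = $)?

     Stack       Input      Action
  1  $ P         c y a a $  expand P -> R U P'
  2  $ P' U R    c y a a $  expand R -> c y
  3  $ P' U y c  c y a a $  match c
  4  $ P' U y    y a a $    match y
  5  $ P' U      a a $      expand U -> a a
  6  $ P' a a    a a $      match a
  7  $ P' a      a $        match a
  8  $ P'        $          expand P' -> epsilon
Accept reached after 8 steps.

8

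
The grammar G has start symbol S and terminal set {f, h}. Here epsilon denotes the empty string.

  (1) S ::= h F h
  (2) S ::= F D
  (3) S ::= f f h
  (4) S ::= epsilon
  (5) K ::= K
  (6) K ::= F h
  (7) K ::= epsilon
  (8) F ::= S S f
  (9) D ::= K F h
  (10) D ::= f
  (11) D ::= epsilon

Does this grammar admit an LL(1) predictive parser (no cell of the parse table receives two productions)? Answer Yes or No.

FIRST(S) = {epsilon, f, h}
FIRST(K) = {epsilon, f, h}
FIRST(F) = {f, h}
FIRST(D) = {epsilon, f, h}
FOLLOW(S) = {$, f, h}
FOLLOW(K) = {f, h}
FOLLOW(F) = {$, f, h}
FOLLOW(D) = {$, f, h}
Cell M[D, f] receives both D ::= K F h and D ::= f and D ::= epsilon — the grammar is not LL(1).

No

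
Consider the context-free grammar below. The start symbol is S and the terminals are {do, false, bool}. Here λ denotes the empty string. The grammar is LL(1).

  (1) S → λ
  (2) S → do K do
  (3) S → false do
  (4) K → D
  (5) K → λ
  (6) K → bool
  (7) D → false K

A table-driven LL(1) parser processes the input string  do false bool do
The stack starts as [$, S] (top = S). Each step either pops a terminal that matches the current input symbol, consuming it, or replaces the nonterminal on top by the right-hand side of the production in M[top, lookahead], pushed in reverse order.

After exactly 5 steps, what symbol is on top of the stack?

step 1: stack=$ S  input=do false bool do $  — expand S → do K do
step 2: stack=$ do K do  input=do false bool do $  — match do
step 3: stack=$ do K  input=false bool do $  — expand K → D
step 4: stack=$ do D  input=false bool do $  — expand D → false K
step 5: stack=$ do K false  input=false bool do $  — match false
Stack after step 5: $ do K (top = K).

K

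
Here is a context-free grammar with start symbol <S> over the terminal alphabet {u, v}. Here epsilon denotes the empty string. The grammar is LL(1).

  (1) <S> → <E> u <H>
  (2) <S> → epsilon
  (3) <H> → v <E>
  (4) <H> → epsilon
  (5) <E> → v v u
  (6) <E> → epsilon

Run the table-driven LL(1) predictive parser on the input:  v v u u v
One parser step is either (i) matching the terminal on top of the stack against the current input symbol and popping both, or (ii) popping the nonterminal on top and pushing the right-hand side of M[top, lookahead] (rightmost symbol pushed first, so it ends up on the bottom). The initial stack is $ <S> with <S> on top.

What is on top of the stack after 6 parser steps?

     Stack          Input        Action
  1  $ <S>          v v u u v $  expand <S> → <E> u <H>
  2  $ <H> u <E>    v v u u v $  expand <E> → v v u
  3  $ <H> u u v v  v v u u v $  match v
  4  $ <H> u u v    v u u v $    match v
  5  $ <H> u u      u u v $      match u
  6  $ <H> u        u v $        match u
Stack after step 6: $ <H> (top = <H>).

<H>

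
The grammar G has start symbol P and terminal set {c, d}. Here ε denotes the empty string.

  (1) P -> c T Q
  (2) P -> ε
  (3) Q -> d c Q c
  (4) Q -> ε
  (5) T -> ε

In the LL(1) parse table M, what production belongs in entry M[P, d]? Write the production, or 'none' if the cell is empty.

none

FIRST(P) = {ε, c}
FIRST(Q) = {ε, d}
FIRST(T) = {ε}
FOLLOW(P) includes $ since P is the start symbol.
FOLLOW(P): P appears on no right-hand side. Thus FOLLOW(P) = {$}.
For P -> c T Q: FIRST(c T Q) = {c}, so it goes in M[P, t] for t ∈ {c}.
For P -> ε: FIRST(ε) = {ε}, so it goes in M[P, t] for t ∈ {}; since ε ∈ FIRST, also for every t ∈ FOLLOW(P) = {$}.
None of these place a production in M[P, d].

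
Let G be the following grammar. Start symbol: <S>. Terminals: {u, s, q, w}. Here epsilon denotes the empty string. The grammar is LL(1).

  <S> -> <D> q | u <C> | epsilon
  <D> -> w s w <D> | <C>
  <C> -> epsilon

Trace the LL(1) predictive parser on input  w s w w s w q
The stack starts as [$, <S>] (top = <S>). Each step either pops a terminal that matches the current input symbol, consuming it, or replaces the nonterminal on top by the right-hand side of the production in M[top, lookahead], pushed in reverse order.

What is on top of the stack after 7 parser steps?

s

step 1: stack=$ <S>  input=w s w w s w q $  — expand <S> -> <D> q
step 2: stack=$ q <D>  input=w s w w s w q $  — expand <D> -> w s w <D>
step 3: stack=$ q <D> w s w  input=w s w w s w q $  — match w
step 4: stack=$ q <D> w s  input=s w w s w q $  — match s
step 5: stack=$ q <D> w  input=w w s w q $  — match w
step 6: stack=$ q <D>  input=w s w q $  — expand <D> -> w s w <D>
step 7: stack=$ q <D> w s w  input=w s w q $  — match w
Stack after step 7: $ q <D> w s (top = s).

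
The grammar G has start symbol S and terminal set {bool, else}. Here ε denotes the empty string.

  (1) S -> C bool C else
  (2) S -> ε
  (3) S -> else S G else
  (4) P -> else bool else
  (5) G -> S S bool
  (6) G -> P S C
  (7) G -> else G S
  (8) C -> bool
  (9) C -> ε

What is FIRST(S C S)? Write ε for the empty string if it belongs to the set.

{ε, bool, else}

FIRST(P): from P->else bool else we get {else}. So FIRST(P) = {else}.
FIRST(C): from C->bool we get {bool}; from C->ε we get {ε}. So FIRST(C) = {ε, bool}.
FIRST(S): from S->C bool C else we get {bool}; from S->ε we get {ε}; from S->else S G else we get {else}. So FIRST(S) = {ε, bool, else}.
FIRST(G): from G->S S bool we get {bool, else}; from G->P S C we get {else}; from G->else G S we get {else}. So FIRST(G) = {bool, else}.
FIRST(S C S): take FIRST of each symbol in turn, carrying on past any symbol whose FIRST contains ε; result {ε, bool, else}.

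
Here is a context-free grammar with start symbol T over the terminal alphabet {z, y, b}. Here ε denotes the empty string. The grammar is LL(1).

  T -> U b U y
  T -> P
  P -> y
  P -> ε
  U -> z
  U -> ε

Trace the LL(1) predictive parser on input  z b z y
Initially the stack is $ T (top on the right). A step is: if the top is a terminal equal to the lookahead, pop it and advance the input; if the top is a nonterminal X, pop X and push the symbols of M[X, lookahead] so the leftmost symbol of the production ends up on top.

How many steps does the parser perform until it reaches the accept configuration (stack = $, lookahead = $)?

7

step 1: stack=$ T  input=z b z y $  — expand T -> U b U y
step 2: stack=$ y U b U  input=z b z y $  — expand U -> z
step 3: stack=$ y U b z  input=z b z y $  — match z
step 4: stack=$ y U b  input=b z y $  — match b
step 5: stack=$ y U  input=z y $  — expand U -> z
step 6: stack=$ y z  input=z y $  — match z
step 7: stack=$ y  input=y $  — match y
Accept reached after 7 steps.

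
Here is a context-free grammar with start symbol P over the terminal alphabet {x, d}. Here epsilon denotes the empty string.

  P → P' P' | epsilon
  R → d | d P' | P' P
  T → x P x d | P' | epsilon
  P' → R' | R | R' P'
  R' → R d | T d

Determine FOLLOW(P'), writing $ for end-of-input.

FIRST(P) = {epsilon, d, x}  (via P' P')
FIRST(R) = {d, x}  (via P' P)
FIRST(T) = {epsilon, d, x}  (via P')
FIRST(R') = {d, x}  (via R d, T d)
FIRST(P') = {d, x}  (via R', R, R' P')
FOLLOW(P) includes $ since P is the start symbol.
FOLLOW(T): in R'→T d, T is followed by d with FIRST {d}. Thus FOLLOW(T) = {d}.
FOLLOW(P): in R→P' P, the suffix after P is empty, so FOLLOW(P) ⊇ FOLLOW(R) = {$, d, x}; in T→x P x d, P is followed by x d with FIRST {x}. Thus FOLLOW(P) = {$, d, x}.
FOLLOW(R): in P'→R, the suffix after R is empty, so FOLLOW(R) ⊇ FOLLOW(P') = {$, d, x}; in R'→R d, R is followed by d with FIRST {d}. Thus FOLLOW(R) = {$, d, x}.
FOLLOW(P'): in P→P' P' (occurrence 1), P' is followed by P' with FIRST {d, x}; in P→P' P' (occurrence 2), the suffix after P' is empty, so FOLLOW(P') ⊇ FOLLOW(P) = {$, d, x}; in R→d P', the suffix after P' is empty, so FOLLOW(P') ⊇ FOLLOW(R) = {$, d, x}; in R→P' P, P' is followed by P with FIRST {epsilon, d, x}; in R→P' P, the suffix after P' is nullable, so FOLLOW(P') ⊇ FOLLOW(R) = {$, d, x}; in T→P', the suffix after P' is empty, so FOLLOW(P') ⊇ FOLLOW(T) = {d}; in P'→R' P', the suffix after P' is empty (adds nothing new). Thus FOLLOW(P') = {$, d, x}.
FOLLOW(R'): in P'→R', the suffix after R' is empty, so FOLLOW(R') ⊇ FOLLOW(P') = {$, d, x}; in P'→R' P', R' is followed by P' with FIRST {d, x}. Thus FOLLOW(R') = {$, d, x}.

{$, d, x}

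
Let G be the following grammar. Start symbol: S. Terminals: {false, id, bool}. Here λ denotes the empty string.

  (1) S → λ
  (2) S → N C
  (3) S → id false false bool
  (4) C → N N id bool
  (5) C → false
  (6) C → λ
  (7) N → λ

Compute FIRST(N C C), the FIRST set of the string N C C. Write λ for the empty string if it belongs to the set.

FIRST(N): from N→λ we get {λ}. So FIRST(N) = {λ}.
FIRST(C): from C→N N id bool we get {id}; from C→false we get {false}; from C→λ we get {λ}. So FIRST(C) = {λ, false, id}.
FIRST(S): from S→λ we get {λ}; from S→N C we get {λ, false, id}; from S→id false false bool we get {id}. So FIRST(S) = {λ, false, id}.
FIRST(N C C): take FIRST of each symbol in turn, carrying on past any symbol whose FIRST contains λ; result {λ, false, id}.

{λ, false, id}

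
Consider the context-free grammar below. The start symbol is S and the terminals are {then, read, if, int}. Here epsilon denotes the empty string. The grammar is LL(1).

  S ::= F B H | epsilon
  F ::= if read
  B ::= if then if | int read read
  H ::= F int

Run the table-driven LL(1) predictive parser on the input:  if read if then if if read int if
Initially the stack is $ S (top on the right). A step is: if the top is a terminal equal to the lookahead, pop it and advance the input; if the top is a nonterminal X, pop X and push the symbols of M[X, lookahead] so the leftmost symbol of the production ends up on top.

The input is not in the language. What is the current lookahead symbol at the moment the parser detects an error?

      Stack           Input                                Action
   1  $ S             if read if then if if read int if $  expand S ::= F B H
   2  $ H B F         if read if then if if read int if $  expand F ::= if read
   3  $ H B read if   if read if then if if read int if $  match if
   4  $ H B read      read if then if if read int if $     match read
   5  $ H B           if then if if read int if $          expand B ::= if then if
   6  $ H if then if  if then if if read int if $          match if
   7  $ H if then     then if if read int if $             match then
   8  $ H if          if if read int if $                  match if
   9  $ H             if read int if $                     expand H ::= F int
  10  $ int F         if read int if $                     expand F ::= if read
  11  $ int read if   if read int if $                     match if
  12  $ int read      read int if $                        match read
  13  $ int           int if $                             match int
  14  $               if $                                 error: stack empty but input remains

if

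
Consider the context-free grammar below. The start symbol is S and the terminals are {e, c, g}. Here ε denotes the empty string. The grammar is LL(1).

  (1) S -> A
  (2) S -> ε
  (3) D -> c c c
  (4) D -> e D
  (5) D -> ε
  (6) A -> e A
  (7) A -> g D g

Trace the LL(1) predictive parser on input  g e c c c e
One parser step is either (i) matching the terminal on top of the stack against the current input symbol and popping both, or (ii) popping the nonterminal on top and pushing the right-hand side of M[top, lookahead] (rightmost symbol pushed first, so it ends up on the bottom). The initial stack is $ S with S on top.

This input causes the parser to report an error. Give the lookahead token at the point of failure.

      Stack      Input          Action
   1  $ S        g e c c c e $  expand S -> A
   2  $ A        g e c c c e $  expand A -> g D g
   3  $ g D g    g e c c c e $  match g
   4  $ g D      e c c c e $    expand D -> e D
   5  $ g D e    e c c c e $    match e
   6  $ g D      c c c e $      expand D -> c c c
   7  $ g c c c  c c c e $      match c
   8  $ g c c    c c e $        match c
   9  $ g c      c e $          match c
  10  $ g        e $            error: top is terminal g but lookahead is e

e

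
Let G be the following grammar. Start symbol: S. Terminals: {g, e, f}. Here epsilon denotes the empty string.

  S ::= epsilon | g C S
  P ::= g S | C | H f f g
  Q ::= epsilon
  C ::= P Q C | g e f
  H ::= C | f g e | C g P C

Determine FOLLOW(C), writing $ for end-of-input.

{$, f, g}

FIRST(S): from S::=epsilon we get {epsilon}; from S::=g C S we get {g}. So FIRST(S) = {epsilon, g}.
FIRST(Q): from Q::=epsilon we get {epsilon}. So FIRST(Q) = {epsilon}.
FIRST(P): from P::=g S we get {g}; from P::=C we get {f, g}; from P::=H f f g we get {f, g}. So FIRST(P) = {f, g}.
FIRST(C): from C::=P Q C we get {f, g}; from C::=g e f we get {g}. So FIRST(C) = {f, g}.
FIRST(H): from H::=C we get {f, g}; from H::=f g e we get {f}; from H::=C g P C we get {f, g}. So FIRST(H) = {f, g}.
FOLLOW(S) includes $ since S is the start symbol.
FOLLOW(P): in C::=P Q C, P is followed by Q C with FIRST {f, g}; in H::=C g P C, P is followed by C with FIRST {f, g}. Thus FOLLOW(P) = {f, g}.
FOLLOW(S): in S::=g C S, the suffix after S is empty (adds nothing new); in P::=g S, the suffix after S is empty, so FOLLOW(S) ⊇ FOLLOW(P) = {f, g}. Thus FOLLOW(S) = {$, f, g}.
FOLLOW(Q): in C::=P Q C, Q is followed by C with FIRST {f, g}. Thus FOLLOW(Q) = {f, g}.
FOLLOW(H): in P::=H f f g, H is followed by f f g with FIRST {f}. Thus FOLLOW(H) = {f}.
FOLLOW(C): in S::=g C S, C is followed by S with FIRST {epsilon, g}; in S::=g C S, the suffix after C is nullable, so FOLLOW(C) ⊇ FOLLOW(S) = {$, f, g}; in P::=C, the suffix after C is empty, so FOLLOW(C) ⊇ FOLLOW(P) = {f, g}; in C::=P Q C, the suffix after C is empty (adds nothing new); in H::=C, the suffix after C is empty, so FOLLOW(C) ⊇ FOLLOW(H) = {f}; in H::=C g P C (occurrence 1), C is followed by g P C with FIRST {g}; in H::=C g P C (occurrence 2), the suffix after C is empty, so FOLLOW(C) ⊇ FOLLOW(H) = {f}. Thus FOLLOW(C) = {$, f, g}.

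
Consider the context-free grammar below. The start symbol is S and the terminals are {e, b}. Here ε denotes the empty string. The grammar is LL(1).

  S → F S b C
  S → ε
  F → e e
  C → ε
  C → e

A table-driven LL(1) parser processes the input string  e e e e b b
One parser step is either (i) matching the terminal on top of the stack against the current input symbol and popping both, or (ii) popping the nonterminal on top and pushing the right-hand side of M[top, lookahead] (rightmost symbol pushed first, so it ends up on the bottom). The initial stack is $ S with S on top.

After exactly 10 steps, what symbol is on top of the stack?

step 1: stack=$ S  input=e e e e b b $  — expand S → F S b C
step 2: stack=$ C b S F  input=e e e e b b $  — expand F → e e
step 3: stack=$ C b S e e  input=e e e e b b $  — match e
step 4: stack=$ C b S e  input=e e e b b $  — match e
step 5: stack=$ C b S  input=e e b b $  — expand S → F S b C
step 6: stack=$ C b C b S F  input=e e b b $  — expand F → e e
step 7: stack=$ C b C b S e e  input=e e b b $  — match e
step 8: stack=$ C b C b S e  input=e b b $  — match e
step 9: stack=$ C b C b S  input=b b $  — expand S → ε
step 10: stack=$ C b C b  input=b b $  — match b
Stack after step 10: $ C b C (top = C).

C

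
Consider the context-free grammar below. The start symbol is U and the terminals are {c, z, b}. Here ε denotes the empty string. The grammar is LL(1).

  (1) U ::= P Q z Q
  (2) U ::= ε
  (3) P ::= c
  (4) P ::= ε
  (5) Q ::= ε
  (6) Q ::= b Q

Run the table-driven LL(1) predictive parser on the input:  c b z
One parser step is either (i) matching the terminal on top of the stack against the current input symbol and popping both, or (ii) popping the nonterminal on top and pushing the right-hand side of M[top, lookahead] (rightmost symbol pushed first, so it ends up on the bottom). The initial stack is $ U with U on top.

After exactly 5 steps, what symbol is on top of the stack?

Q

step 1: stack=$ U  input=c b z $  — expand U ::= P Q z Q
step 2: stack=$ Q z Q P  input=c b z $  — expand P ::= c
step 3: stack=$ Q z Q c  input=c b z $  — match c
step 4: stack=$ Q z Q  input=b z $  — expand Q ::= b Q
step 5: stack=$ Q z Q b  input=b z $  — match b
Stack after step 5: $ Q z Q (top = Q).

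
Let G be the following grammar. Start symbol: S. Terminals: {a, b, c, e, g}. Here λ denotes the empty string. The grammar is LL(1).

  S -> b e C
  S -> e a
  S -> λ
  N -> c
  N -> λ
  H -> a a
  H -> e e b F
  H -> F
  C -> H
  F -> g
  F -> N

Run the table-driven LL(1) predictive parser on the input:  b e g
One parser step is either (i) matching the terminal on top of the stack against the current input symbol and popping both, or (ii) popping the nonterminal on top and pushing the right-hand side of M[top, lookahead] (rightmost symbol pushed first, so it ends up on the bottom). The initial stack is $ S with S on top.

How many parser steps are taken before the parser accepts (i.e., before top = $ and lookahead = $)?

7

step 1: stack=$ S  input=b e g $  — expand S -> b e C
step 2: stack=$ C e b  input=b e g $  — match b
step 3: stack=$ C e  input=e g $  — match e
step 4: stack=$ C  input=g $  — expand C -> H
step 5: stack=$ H  input=g $  — expand H -> F
step 6: stack=$ F  input=g $  — expand F -> g
step 7: stack=$ g  input=g $  — match g
Accept reached after 7 steps.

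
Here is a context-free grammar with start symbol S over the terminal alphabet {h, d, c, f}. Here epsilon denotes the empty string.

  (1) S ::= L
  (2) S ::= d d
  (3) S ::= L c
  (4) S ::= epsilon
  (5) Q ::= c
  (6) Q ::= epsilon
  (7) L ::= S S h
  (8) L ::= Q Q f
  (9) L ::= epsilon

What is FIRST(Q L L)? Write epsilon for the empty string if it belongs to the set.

{epsilon, c, d, f, h}

FIRST(Q) = {epsilon, c}
FIRST(S) = {epsilon, c, d, f, h}  (via L, L c)
FIRST(L) = {epsilon, c, d, f, h}  (via S S h, Q Q f)
FIRST(Q L L): take FIRST of each symbol in turn, carrying on past any symbol whose FIRST contains epsilon; result {epsilon, c, d, f, h}.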